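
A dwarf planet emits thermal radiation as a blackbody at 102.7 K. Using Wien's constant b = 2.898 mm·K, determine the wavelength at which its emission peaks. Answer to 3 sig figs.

λ_max ≈ 28.2 μm

Wien's displacement law: λ_max = b/T = (2.898×10⁻³ m·K)/(102.7 K) = 2.822×10⁻⁵ m.
That is 28.2 μm, in the infrared range.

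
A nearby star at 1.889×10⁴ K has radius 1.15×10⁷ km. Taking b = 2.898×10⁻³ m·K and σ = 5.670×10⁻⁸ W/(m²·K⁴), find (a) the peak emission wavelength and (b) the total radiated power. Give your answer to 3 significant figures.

λ_max ≈ 153 nm; P ≈ 1.20×10³¹ W

(a) λ_max = b/T = 2.898×10⁻³/1.889×10⁴ = 1.534×10⁻⁷ m = 153 nm.
Surface area A = 4πR² = 4π(1.15×10¹⁰ m)² = 1.66190×10²¹ m².
(b) P = σAT⁴ = 5.670×10⁻⁸×1.66190×10²¹×(1.889×10⁴)⁴ = 1.20×10³¹ W.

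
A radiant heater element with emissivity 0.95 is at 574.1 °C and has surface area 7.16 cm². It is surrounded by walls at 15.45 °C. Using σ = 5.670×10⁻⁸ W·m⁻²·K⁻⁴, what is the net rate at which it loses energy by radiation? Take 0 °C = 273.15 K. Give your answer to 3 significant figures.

Net loss ≈ 19.6 W

T = 574.1 °C + 273.15 = 847.25 K.
Surroundings: T = 15.45 °C + 273.15 = 288.60 K.
Area A = 7.16 cm² = 7.16×10⁻⁴ m².
Net radiated power P_net = εσA(T⁴ − T₀⁴) = 0.95×5.670×10⁻⁸×7.16×10⁻⁴×(847.25⁴ − 288.60⁴).
T⁴ − T₀⁴ = 5.15284×10¹¹ − 6.93722×10⁹ = 5.08347×10¹¹ K⁴, so P_net = 19.6 W.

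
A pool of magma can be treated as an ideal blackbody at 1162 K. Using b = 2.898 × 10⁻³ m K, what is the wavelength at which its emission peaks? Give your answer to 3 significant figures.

λ_max ≈ 2.49×10³ nm

Wien's displacement law: λ_max = b/T = (2.898×10⁻³ m·K)/(1162 K) = 2.494×10⁻⁶ m.
That is 2.49×10³ nm, in the infrared range.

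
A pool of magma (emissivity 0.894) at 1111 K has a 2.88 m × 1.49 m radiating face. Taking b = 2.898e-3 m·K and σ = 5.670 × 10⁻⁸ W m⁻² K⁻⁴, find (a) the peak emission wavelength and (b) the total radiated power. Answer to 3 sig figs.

(a) λ_max = b/T = 2.898×10⁻³/1111 = 2.608×10⁻⁶ m = 2.61×10³ nm.
Area A = 2.88 × 1.49 = 4.2912 m².
(b) P = εσAT⁴ = 0.894×5.670×10⁻⁸×4.2912×(1111)⁴ = 3.31×10⁵ W.

λ_max ≈ 2.61×10³ nm; P ≈ 3.31×10⁵ W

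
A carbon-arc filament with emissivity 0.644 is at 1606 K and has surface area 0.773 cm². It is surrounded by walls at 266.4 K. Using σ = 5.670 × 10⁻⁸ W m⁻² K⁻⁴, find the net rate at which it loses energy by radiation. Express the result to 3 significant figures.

Area A = 0.773 cm² = 7.73×10⁻⁵ m².
Net radiated power P_net = εσA(T⁴ − T₀⁴) = 0.644×5.670×10⁻⁸×7.73×10⁻⁵×(1606⁴ − 266.4⁴).
T⁴ − T₀⁴ = 6.65246×10¹² − 5.03659×10⁹ = 6.64742×10¹² K⁴, so P_net = 18.8 W.

Net loss ≈ 18.8 W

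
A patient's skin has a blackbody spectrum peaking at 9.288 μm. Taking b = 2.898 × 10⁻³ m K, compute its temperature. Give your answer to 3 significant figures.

T ≈ 312 K

Wien's law gives T = b/λ_max = (2.898×10⁻³ m·K)/(9.288×10⁻⁶ m) = 312 K.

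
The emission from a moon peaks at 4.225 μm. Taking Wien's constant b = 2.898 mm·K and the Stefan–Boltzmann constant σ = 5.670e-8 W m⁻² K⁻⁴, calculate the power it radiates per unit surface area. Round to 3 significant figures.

I ≈ 1.26×10⁴ W/m²

Wien's law: T = b/λ_max = 2.898×10⁻³/4.225×10⁻⁶ = 685.917 K.
Then I = σT⁴ = 5.670×10⁻⁸×(685.917)⁴ = 1.26×10⁴ W/m².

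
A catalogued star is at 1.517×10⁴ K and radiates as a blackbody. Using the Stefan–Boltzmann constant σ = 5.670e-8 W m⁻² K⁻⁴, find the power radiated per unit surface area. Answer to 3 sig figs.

I ≈ 3.00×10⁹ W/m²

Stefan–Boltzmann: I = σT⁴ = 5.670×10⁻⁸ × (1.517×10⁴)⁴ = 3.00×10⁹ W/m².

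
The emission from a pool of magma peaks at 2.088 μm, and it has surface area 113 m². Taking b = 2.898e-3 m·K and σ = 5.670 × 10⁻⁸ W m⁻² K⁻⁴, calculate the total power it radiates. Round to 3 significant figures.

Wien's law: T = b/λ_max = 2.898×10⁻³/2.088×10⁻⁶ = 1387.93 K.
Area A = 113 m².
Then P = σAT⁴ = 5.670×10⁻⁸×113×(1387.93)⁴ = 2.38×10⁷ W.

P ≈ 2.38×10⁷ W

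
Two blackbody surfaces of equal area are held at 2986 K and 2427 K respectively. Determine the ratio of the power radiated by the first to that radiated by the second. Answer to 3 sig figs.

With equal areas, P₁/P₂ = (T₁/T₂)⁴ = (2986/2427)⁴ = 2.29.

P₁/P₂ ≈ 2.29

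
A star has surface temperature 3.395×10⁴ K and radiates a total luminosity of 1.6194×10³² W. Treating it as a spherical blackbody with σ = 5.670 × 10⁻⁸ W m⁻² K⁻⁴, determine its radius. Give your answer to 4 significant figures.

R ≈ 1.308×10¹⁰ m

L = 4πR²σT⁴ ⇒ R = √(L/(4πσT⁴)).
σT⁴ = 7.53255×10¹⁰ W/m², so R = √(1.6194×10³²/(4π×7.53255×10¹⁰)) = 1.308×10¹⁰ m.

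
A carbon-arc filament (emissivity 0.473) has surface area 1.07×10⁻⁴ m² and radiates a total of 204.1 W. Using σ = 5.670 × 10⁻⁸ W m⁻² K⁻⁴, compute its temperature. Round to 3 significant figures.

T ≈ 2.90×10³ K

Area A = 1.07×10⁻⁴ m².
P = εσAT⁴ ⇒ T = (P/(εσA))^(1/4) = (204.1/(0.473×5.670×10⁻⁸×1.07×10⁻⁴))^(1/4) = 2.90×10³ K.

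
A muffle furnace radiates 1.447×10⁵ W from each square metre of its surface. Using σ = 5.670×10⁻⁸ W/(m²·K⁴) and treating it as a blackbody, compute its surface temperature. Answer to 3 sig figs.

I = σT⁴, so T = (I/σ)^(1/4) = (1.447×10⁵/(5.670×10⁻⁸))^(1/4) = 1.26×10³ K.

T ≈ 1.26×10³ K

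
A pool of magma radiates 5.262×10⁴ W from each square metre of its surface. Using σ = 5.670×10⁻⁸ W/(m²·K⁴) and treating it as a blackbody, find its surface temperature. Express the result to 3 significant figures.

T ≈ 982 K

I = σT⁴, so T = (I/σ)^(1/4) = (5.262×10⁴/(5.670×10⁻⁸))^(1/4) = 982 K.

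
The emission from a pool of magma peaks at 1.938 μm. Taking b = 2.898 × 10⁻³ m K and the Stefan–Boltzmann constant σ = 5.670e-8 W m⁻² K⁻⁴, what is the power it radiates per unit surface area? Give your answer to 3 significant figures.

I ≈ 2.84×10⁵ W/m²

Wien's law: T = b/λ_max = 2.898×10⁻³/1.938×10⁻⁶ = 1495.36 K.
Then I = σT⁴ = 5.670×10⁻⁸×(1495.36)⁴ = 2.84×10⁵ W/m².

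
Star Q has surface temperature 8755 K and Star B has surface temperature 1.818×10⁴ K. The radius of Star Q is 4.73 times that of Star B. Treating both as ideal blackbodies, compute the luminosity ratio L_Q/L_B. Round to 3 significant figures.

L_Q/L_B ≈ 1.20

L ∝ R²T⁴, so L_Q/L_B = (R_Q/R_B)²(T_Q/T_B)⁴ = (4.73)² × (8755/1.818×10⁴)⁴ = 22.3729 × 0.0537835 = 1.20.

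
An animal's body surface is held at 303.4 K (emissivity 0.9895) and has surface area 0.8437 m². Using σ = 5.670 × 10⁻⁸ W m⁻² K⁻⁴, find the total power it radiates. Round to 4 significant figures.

Area A = 0.8437 m².
P = εσAT⁴ = 0.9895 × 5.670×10⁻⁸ × 0.8437 × (303.4)⁴ = 401.1 W.

P ≈ 401.1 W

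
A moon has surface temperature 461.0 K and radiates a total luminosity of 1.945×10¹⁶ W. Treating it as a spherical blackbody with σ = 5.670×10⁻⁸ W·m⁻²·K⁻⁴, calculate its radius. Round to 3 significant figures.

L = 4πR²σT⁴ ⇒ R = √(L/(4πσT⁴)).
σT⁴ = 2560.87 W/m², so R = √(1.945×10¹⁶/(4π×2560.87)) = 7.77×10⁵ m.

R ≈ 7.77×10⁵ m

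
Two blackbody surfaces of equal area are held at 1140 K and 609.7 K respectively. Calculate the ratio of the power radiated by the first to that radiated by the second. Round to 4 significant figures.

P₁/P₂ ≈ 12.22

With equal areas, P₁/P₂ = (T₁/T₂)⁴ = (1140/609.7)⁴ = 12.22.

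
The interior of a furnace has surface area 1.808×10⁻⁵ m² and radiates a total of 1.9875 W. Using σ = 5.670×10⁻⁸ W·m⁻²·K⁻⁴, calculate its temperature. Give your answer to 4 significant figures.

Area A = 1.808×10⁻⁵ m².
P = σAT⁴ ⇒ T = (P/(σA))^(1/4) = (1.9875/(5.670×10⁻⁸×1.808×10⁻⁵))^(1/4) = 1180 K.

T ≈ 1180 K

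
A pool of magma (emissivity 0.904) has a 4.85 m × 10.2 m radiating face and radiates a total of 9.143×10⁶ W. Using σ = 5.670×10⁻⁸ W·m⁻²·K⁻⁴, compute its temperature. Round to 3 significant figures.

T ≈ 1.38×10³ K

Area A = 4.85 × 10.2 = 49.47 m².
P = εσAT⁴ ⇒ T = (P/(εσA))^(1/4) = (9.143×10⁶/(0.904×5.670×10⁻⁸×49.47))^(1/4) = 1.38×10³ K.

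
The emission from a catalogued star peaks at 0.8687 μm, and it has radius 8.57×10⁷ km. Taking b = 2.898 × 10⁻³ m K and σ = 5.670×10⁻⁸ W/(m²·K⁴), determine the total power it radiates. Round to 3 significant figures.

Wien's law: T = b/λ_max = 2.898×10⁻³/8.687×10⁻⁷ = 3336.02 K.
Surface area A = 4πR² = 4π(8.57×10¹⁰ m)² = 9.22936×10²² m².
Then P = σAT⁴ = 5.670×10⁻⁸×9.22936×10²²×(3336.02)⁴ = 6.48×10²⁹ W.

P ≈ 6.48×10²⁹ W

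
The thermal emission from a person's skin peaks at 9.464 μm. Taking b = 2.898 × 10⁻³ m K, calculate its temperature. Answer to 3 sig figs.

Wien's law gives T = b/λ_max = (2.898×10⁻³ m·K)/(9.464×10⁻⁶ m) = 306 K.

T ≈ 306 K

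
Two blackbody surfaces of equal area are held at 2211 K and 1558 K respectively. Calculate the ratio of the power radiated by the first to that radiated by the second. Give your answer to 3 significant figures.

P₁/P₂ ≈ 4.06

With equal areas, P₁/P₂ = (T₁/T₂)⁴ = (2211/1558)⁴ = 4.06.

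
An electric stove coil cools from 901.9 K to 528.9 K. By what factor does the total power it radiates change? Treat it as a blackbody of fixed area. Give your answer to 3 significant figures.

P ∝ T⁴, so P₂/P₁ = (T₂/T₁)⁴ = (528.9/901.9)⁴ = (0.586429)⁴ = 0.118.

P₂/P₁ ≈ 0.118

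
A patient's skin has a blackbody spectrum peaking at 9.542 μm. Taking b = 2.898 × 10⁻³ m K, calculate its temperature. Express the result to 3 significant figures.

T ≈ 304 K

Wien's law gives T = b/λ_max = (2.898×10⁻³ m·K)/(9.542×10⁻⁶ m) = 304 K.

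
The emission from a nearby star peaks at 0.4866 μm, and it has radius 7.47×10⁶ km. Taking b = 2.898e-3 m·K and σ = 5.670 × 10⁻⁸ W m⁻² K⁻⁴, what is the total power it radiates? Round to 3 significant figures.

P ≈ 5.00×10²⁸ W

Wien's law: T = b/λ_max = 2.898×10⁻³/4.866×10⁻⁷ = 5955.61 K.
Surface area A = 4πR² = 4π(7.47×10⁹ m)² = 7.01215×10²⁰ m².
Then P = σAT⁴ = 5.670×10⁻⁸×7.01215×10²⁰×(5955.61)⁴ = 5.00×10²⁸ W.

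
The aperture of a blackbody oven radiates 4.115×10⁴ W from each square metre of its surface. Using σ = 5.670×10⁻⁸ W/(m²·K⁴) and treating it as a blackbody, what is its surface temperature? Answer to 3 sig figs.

T ≈ 923 K

I = σT⁴, so T = (I/σ)^(1/4) = (4.115×10⁴/(5.670×10⁻⁸))^(1/4) = 923 K.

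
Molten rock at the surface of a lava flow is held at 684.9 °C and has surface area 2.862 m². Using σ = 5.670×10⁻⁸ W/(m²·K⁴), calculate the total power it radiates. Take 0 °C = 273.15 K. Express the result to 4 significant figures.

P ≈ 1.367×10⁵ W

T = 684.9 °C + 273.15 = 958.05 K.
Area A = 2.862 m².
P = σAT⁴ = 5.670×10⁻⁸ × 2.862 × (958.05)⁴ = 1.367×10⁵ W.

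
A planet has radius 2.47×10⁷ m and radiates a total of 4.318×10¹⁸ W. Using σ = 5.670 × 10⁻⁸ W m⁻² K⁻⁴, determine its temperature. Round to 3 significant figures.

Surface area A = 4πR² = 4π(2.47×10⁷ m)² = 7.66662×10¹⁵ m².
P = σAT⁴ ⇒ T = (P/(σA))^(1/4) = (4.318×10¹⁸/(5.670×10⁻⁸×7.66662×10¹⁵))^(1/4) = 316 K.

T ≈ 316 K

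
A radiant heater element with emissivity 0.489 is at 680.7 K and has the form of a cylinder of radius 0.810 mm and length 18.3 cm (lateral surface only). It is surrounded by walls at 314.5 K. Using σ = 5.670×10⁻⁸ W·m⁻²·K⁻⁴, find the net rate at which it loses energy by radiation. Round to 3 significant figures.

Net loss ≈ 5.29 W

Lateral area A = 2πrL = 2π×8.10×10⁻⁴×0.183 = 9.31357×10⁻⁴ m².
Net radiated power P_net = εσA(T⁴ − T₀⁴) = 0.489×5.670×10⁻⁸×9.31357×10⁻⁴×(680.7⁴ − 314.5⁴).
T⁴ − T₀⁴ = 2.14696×10¹¹ − 9.78324×10⁹ = 2.04913×10¹¹ K⁴, so P_net = 5.29 W.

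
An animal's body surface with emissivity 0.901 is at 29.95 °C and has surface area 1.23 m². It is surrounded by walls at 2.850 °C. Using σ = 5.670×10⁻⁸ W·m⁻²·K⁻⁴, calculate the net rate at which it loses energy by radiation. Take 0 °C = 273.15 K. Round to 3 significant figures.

Net loss ≈ 166 W

T = 29.95 °C + 273.15 = 303.10 K.
Surroundings: T = 2.850 °C + 273.15 = 276.000 K.
Area A = 1.23 m².
Net radiated power P_net = εσA(T⁴ − T₀⁴) = 0.901×5.670×10⁻⁸×1.23×(303.10⁴ − 276.000⁴).
T⁴ − T₀⁴ = 8.44003×10⁹ − 5.80278×10⁹ = 2.63725×10⁹ K⁴, so P_net = 166 W.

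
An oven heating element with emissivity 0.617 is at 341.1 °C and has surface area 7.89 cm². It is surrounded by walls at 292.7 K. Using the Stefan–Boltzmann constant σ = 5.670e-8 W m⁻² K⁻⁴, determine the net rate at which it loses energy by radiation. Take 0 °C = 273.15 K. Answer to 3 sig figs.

T = 341.1 °C + 273.15 = 614.25 K.
Area A = 7.89 cm² = 7.89×10⁻⁴ m².
Net radiated power P_net = εσA(T⁴ − T₀⁴) = 0.617×5.670×10⁻⁸×7.89×10⁻⁴×(614.25⁴ − 292.7⁴).
T⁴ − T₀⁴ = 1.42358×10¹¹ − 7.33991×10⁹ = 1.35018×10¹¹ K⁴, so P_net = 3.73 W.

Net loss ≈ 3.73 W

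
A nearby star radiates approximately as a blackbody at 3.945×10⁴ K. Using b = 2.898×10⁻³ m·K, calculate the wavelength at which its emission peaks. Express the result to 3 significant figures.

Wien's displacement law: λ_max = b/T = (2.898×10⁻³ m·K)/(3.945×10⁴ K) = 7.346×10⁻⁸ m.
That is 73.5 nm, in the ultraviolet range.

λ_max ≈ 73.5 nm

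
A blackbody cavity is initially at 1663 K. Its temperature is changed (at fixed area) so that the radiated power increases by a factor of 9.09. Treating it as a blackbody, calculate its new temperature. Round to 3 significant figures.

P ∝ T⁴, so T₂/T₁ = (P₂/P₁)^(1/4) = (9.09)^(1/4) = 1.73636.
T₂ = 1663 × 1.73636 = 2.89×10³ K.

T₂ ≈ 2.89×10³ K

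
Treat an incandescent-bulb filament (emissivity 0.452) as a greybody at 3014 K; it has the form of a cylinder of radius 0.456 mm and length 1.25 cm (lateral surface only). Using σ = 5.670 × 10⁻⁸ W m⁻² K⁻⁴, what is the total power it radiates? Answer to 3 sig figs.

Lateral area A = 2πrL = 2π×4.56×10⁻⁴×0.0125 = 3.58142×10⁻⁵ m².
P = εσAT⁴ = 0.452 × 5.670×10⁻⁸ × 3.58142×10⁻⁵ × (3014)⁴ = 75.7 W.

P ≈ 75.7 W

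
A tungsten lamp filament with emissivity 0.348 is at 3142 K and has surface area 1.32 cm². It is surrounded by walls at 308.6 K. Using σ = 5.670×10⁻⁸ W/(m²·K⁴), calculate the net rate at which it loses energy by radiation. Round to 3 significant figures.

Area A = 1.32 cm² = 1.32×10⁻⁴ m².
Net radiated power P_net = εσA(T⁴ − T₀⁴) = 0.348×5.670×10⁻⁸×1.32×10⁻⁴×(3142⁴ − 308.6⁴).
T⁴ − T₀⁴ = 9.74596×10¹³ − 9.06951×10⁹ = 9.74505×10¹³ K⁴, so P_net = 254 W.

Net loss ≈ 254 W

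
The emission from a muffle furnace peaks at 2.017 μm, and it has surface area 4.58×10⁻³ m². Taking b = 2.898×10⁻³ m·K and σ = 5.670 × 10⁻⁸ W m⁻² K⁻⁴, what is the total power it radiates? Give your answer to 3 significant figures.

Wien's law: T = b/λ_max = 2.898×10⁻³/2.017×10⁻⁶ = 1436.79 K.
Area A = 4.58×10⁻³ m².
Then P = σAT⁴ = 5.670×10⁻⁸×4.58×10⁻³×(1436.79)⁴ = 1.11×10³ W.

P ≈ 1.11×10³ W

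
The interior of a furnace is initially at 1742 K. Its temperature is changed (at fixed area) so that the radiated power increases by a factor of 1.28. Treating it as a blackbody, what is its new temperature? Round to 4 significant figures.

T₂ ≈ 1853 K

P ∝ T⁴, so T₂/T₁ = (P₂/P₁)^(1/4) = (1.28)^(1/4) = 1.06366.
T₂ = 1742 × 1.06366 = 1853 K.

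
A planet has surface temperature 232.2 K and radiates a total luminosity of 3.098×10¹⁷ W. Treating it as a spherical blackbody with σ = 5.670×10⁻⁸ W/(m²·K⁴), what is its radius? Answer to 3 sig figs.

R ≈ 1.22×10⁷ m

L = 4πR²σT⁴ ⇒ R = √(L/(4πσT⁴)).
σT⁴ = 164.828 W/m², so R = √(3.098×10¹⁷/(4π×164.828)) = 1.22×10⁷ m.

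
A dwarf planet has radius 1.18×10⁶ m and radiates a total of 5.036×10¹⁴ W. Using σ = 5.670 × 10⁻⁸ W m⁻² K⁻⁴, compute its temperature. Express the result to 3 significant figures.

T ≈ 150 K

Surface area A = 4πR² = 4π(1.18×10⁶ m)² = 1.74974×10¹³ m².
P = σAT⁴ ⇒ T = (P/(σA))^(1/4) = (5.036×10¹⁴/(5.670×10⁻⁸×1.74974×10¹³))^(1/4) = 150 K.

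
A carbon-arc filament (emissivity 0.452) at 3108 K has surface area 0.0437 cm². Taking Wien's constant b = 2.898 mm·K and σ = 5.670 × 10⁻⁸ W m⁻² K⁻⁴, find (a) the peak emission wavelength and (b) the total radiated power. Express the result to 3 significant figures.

λ_max ≈ 0.932 μm; P ≈ 10.5 W

(a) λ_max = b/T = 2.898×10⁻³/3108 = 9.324×10⁻⁷ m = 0.932 μm.
Area A = 0.0437 cm² = 4.37×10⁻⁶ m².
(b) P = εσAT⁴ = 0.452×5.670×10⁻⁸×4.37×10⁻⁶×(3108)⁴ = 10.5 W.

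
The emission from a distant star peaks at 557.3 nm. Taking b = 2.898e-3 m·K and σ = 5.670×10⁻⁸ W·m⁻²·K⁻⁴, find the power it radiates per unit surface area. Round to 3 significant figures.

Wien's law: T = b/λ_max = 2.898×10⁻³/5.573×10⁻⁷ = 5200.07 K.
Then I = σT⁴ = 5.670×10⁻⁸×(5200.07)⁴ = 4.15×10⁷ W/m².

I ≈ 4.15×10⁷ W/m²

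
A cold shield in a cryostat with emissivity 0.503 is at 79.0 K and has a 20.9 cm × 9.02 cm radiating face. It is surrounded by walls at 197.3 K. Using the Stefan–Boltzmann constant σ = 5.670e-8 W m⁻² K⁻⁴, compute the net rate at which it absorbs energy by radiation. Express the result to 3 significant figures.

Area A = 0.209 × 0.0902 = 0.0188518 m².
Net radiated power P_net = εσA(T⁴ − T₀⁴) = 0.503×5.670×10⁻⁸×0.0188518×(79.0⁴ − 197.3⁴).
T⁴ − T₀⁴ = 3.89501×10⁷ − 1.51533×10⁹ = -1.47638×10⁹ K⁴, so P_net = -0.794 W — negative, meaning a net gain of 0.794 W.

Net gain ≈ 0.794 W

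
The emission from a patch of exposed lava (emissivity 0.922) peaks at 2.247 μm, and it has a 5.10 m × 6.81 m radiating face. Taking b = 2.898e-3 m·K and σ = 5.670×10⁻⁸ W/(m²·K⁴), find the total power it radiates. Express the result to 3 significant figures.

Wien's law: T = b/λ_max = 2.898×10⁻³/2.247×10⁻⁶ = 1289.72 K.
Area A = 5.10 × 6.81 = 34.731 m².
Then P = εσAT⁴ = 0.922×5.670×10⁻⁸×34.731×(1289.72)⁴ = 5.02×10⁶ W.

P ≈ 5.02×10⁶ W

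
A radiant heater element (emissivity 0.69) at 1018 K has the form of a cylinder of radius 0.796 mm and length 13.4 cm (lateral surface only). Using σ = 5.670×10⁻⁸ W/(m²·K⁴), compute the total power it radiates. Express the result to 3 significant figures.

Lateral area A = 2πrL = 2π×7.96×10⁻⁴×0.134 = 6.70190×10⁻⁴ m².
P = εσAT⁴ = 0.69 × 5.670×10⁻⁸ × 6.70190×10⁻⁴ × (1018)⁴ = 28.2 W.

P ≈ 28.2 W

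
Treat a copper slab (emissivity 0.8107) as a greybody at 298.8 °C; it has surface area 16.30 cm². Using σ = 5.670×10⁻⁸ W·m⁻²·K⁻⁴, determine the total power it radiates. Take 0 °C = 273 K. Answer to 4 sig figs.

P ≈ 8.010 W

T = 298.8 °C + 273 = 571.8 K.
Area A = 16.30 cm² = 1.630×10⁻³ m².
P = εσAT⁴ = 0.8107 × 5.670×10⁻⁸ × 1.630×10⁻³ × (571.8)⁴ = 8.010 W.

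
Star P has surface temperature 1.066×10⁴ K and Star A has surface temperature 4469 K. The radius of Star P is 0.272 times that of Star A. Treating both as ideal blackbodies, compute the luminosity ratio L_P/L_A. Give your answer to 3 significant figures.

L_P/L_A ≈ 2.40

L ∝ R²T⁴, so L_P/L_A = (R_P/R_A)²(T_P/T_A)⁴ = (0.272)² × (1.066×10⁴/4469)⁴ = 0.073984 × 32.3733 = 2.40.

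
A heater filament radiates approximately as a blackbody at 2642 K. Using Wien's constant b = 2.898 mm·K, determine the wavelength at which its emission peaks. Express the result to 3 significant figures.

Wien's displacement law: λ_max = b/T = (2.898×10⁻³ m·K)/(2642 K) = 1.097×10⁻⁶ m.
That is 1.10 μm, in the infrared range.

λ_max ≈ 1.10 μm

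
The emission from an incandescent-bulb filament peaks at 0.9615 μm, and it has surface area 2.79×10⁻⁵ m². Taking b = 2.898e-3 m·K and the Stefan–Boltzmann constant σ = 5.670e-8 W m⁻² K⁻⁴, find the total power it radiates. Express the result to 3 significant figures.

Wien's law: T = b/λ_max = 2.898×10⁻³/9.615×10⁻⁷ = 3014.04 K.
Area A = 2.79×10⁻⁵ m².
Then P = σAT⁴ = 5.670×10⁻⁸×2.79×10⁻⁵×(3014.04)⁴ = 131 W.

P ≈ 131 W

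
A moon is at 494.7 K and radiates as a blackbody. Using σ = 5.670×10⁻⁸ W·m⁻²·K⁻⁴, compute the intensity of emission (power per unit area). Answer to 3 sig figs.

Stefan–Boltzmann: I = σT⁴ = 5.670×10⁻⁸ × (494.7)⁴ = 3.40×10³ W/m².

I ≈ 3.40×10³ W/m²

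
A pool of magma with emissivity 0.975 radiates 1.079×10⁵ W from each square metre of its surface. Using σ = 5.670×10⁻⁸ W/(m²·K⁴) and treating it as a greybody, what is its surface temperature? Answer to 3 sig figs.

T ≈ 1.18×10³ K

I = εσT⁴, so T = (I/εσ)^(1/4) = (1.079×10⁵/(0.975×5.670×10⁻⁸))^(1/4) = 1.18×10³ K.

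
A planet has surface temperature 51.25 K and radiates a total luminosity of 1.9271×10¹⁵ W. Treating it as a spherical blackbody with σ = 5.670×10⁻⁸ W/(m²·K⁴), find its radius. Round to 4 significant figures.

L = 4πR²σT⁴ ⇒ R = √(L/(4πσT⁴)).
σT⁴ = 0.391164 W/m², so R = √(1.9271×10¹⁵/(4π×0.391164)) = 1.980×10⁷ m.

R ≈ 1.980×10⁷ m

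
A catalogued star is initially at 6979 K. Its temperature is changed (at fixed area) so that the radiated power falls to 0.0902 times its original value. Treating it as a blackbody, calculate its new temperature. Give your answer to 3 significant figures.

T₂ ≈ 3.82×10³ K

P ∝ T⁴, so T₂/T₁ = (P₂/P₁)^(1/4) = (0.0902)^(1/4) = 0.548027.
T₂ = 6979 × 0.548027 = 3.82×10³ K.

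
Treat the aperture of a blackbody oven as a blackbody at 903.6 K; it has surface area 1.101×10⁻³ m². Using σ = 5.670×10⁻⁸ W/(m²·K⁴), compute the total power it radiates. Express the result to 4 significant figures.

P ≈ 41.62 W

Area A = 1.101×10⁻³ m².
P = σAT⁴ = 5.670×10⁻⁸ × 1.101×10⁻³ × (903.6)⁴ = 41.62 W.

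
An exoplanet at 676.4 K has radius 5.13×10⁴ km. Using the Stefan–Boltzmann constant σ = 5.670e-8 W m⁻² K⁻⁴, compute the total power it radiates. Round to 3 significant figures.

Surface area A = 4πR² = 4π(5.13×10⁷ m)² = 3.30708×10¹⁶ m².
P = σAT⁴ = 5.670×10⁻⁸ × 3.30708×10¹⁶ × (676.4)⁴ = 3.93×10²⁰ W.

P ≈ 3.93×10²⁰ W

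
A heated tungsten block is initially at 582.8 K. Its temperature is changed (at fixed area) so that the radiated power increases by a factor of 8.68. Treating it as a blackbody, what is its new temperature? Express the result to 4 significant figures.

P ∝ T⁴, so T₂/T₁ = (P₂/P₁)^(1/4) = (8.68)^(1/4) = 1.71645.
T₂ = 582.8 × 1.71645 = 1000 K.

T₂ ≈ 1000 K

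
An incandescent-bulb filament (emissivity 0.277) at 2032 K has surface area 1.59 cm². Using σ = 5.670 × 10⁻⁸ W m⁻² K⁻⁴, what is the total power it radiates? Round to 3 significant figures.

P ≈ 42.6 W

Area A = 1.59 cm² = 1.59×10⁻⁴ m².
P = εσAT⁴ = 0.277 × 5.670×10⁻⁸ × 1.59×10⁻⁴ × (2032)⁴ = 42.6 W.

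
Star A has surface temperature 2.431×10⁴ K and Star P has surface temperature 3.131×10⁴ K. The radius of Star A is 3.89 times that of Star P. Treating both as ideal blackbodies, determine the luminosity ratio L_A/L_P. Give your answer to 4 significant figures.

L ∝ R²T⁴, so L_A/L_P = (R_A/R_P)²(T_A/T_P)⁴ = (3.89)² × (2.431×10⁴/3.131×10⁴)⁴ = 15.1321 × 0.363419 = 5.499.

L_A/L_P ≈ 5.499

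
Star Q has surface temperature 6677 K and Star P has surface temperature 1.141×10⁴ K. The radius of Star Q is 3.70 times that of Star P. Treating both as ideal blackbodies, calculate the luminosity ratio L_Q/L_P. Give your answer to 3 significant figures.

L ∝ R²T⁴, so L_Q/L_P = (R_Q/R_P)²(T_Q/T_P)⁴ = (3.70)² × (6677/1.141×10⁴)⁴ = 13.69 × 0.117269 = 1.61.

L_Q/L_P ≈ 1.61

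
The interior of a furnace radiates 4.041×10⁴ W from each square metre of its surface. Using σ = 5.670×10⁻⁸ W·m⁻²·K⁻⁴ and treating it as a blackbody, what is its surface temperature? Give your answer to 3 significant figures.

T ≈ 919 K

I = σT⁴, so T = (I/σ)^(1/4) = (4.041×10⁴/(5.670×10⁻⁸))^(1/4) = 919 K.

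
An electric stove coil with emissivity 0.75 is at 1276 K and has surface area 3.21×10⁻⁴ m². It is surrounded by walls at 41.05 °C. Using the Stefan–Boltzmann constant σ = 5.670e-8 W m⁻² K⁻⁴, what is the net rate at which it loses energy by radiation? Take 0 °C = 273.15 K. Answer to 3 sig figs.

Surroundings: T = 41.05 °C + 273.15 = 314.20 K.
Area A = 3.21×10⁻⁴ m².
Net radiated power P_net = εσA(T⁴ − T₀⁴) = 0.75×5.670×10⁻⁸×3.21×10⁻⁴×(1276⁴ − 314.20⁴).
T⁴ − T₀⁴ = 2.65096×10¹² − 9.74596×10⁹ = 2.64121×10¹² K⁴, so P_net = 36.1 W.

Net loss ≈ 36.1 W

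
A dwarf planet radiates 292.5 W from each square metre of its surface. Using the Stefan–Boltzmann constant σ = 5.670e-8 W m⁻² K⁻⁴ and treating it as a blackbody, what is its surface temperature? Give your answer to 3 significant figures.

I = σT⁴, so T = (I/σ)^(1/4) = (292.5/(5.670×10⁻⁸))^(1/4) = 268 K.

T ≈ 268 K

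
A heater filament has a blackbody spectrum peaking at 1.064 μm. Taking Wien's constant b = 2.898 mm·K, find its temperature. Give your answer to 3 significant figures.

T ≈ 2.72×10³ K

Wien's law gives T = b/λ_max = (2.898×10⁻³ m·K)/(1.064×10⁻⁶ m) = 2.72×10³ K.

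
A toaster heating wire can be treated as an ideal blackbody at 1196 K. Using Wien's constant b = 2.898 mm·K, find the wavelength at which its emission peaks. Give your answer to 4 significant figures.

λ_max ≈ 2.423 μm

Wien's displacement law: λ_max = b/T = (2.898×10⁻³ m·K)/(1196 K) = 2.4231×10⁻⁶ m.
That is 2.423 μm, in the infrared range.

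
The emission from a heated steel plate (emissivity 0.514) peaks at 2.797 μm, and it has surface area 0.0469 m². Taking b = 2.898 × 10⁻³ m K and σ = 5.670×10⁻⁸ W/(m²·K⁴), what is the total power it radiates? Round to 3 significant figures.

Wien's law: T = b/λ_max = 2.898×10⁻³/2.797×10⁻⁶ = 1036.11 K.
Area A = 0.0469 m².
Then P = εσAT⁴ = 0.514×5.670×10⁻⁸×0.0469×(1036.11)⁴ = 1.58×10³ W.

P ≈ 1.58×10³ W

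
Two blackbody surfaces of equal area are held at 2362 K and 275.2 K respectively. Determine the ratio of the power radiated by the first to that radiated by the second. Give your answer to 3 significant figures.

P₁/P₂ ≈ 5.43×10³

With equal areas, P₁/P₂ = (T₁/T₂)⁴ = (2362/275.2)⁴ = 5.43×10³.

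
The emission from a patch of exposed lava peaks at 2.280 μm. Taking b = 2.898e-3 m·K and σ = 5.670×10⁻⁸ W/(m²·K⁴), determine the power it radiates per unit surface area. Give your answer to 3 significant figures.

Wien's law: T = b/λ_max = 2.898×10⁻³/2.280×10⁻⁶ = 1271.05 K.
Then I = σT⁴ = 5.670×10⁻⁸×(1271.05)⁴ = 1.48×10⁵ W/m².

I ≈ 1.48×10⁵ W/m²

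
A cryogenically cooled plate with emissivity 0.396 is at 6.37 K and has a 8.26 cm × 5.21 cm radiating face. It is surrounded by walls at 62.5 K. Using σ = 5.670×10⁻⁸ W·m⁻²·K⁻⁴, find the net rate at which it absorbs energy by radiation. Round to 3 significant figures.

Area A = 0.0826 × 0.0521 = 4.30346×10⁻³ m².
Net radiated power P_net = εσA(T⁴ − T₀⁴) = 0.396×5.670×10⁻⁸×4.30346×10⁻³×(6.37⁴ − 62.5⁴).
T⁴ − T₀⁴ = 1646.48 − 1.52588×10⁷ = -1.52572×10⁷ K⁴, so P_net = -1.47×10⁻³ W — negative, meaning a net gain of 1.47×10⁻³ W.

Net gain ≈ 1.47×10⁻³ W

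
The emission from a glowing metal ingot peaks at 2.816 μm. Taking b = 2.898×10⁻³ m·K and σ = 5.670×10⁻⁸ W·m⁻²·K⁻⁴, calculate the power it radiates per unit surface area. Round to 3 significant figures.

I ≈ 6.36×10⁴ W/m²

Wien's law: T = b/λ_max = 2.898×10⁻³/2.816×10⁻⁶ = 1029.12 K.
Then I = σT⁴ = 5.670×10⁻⁸×(1029.12)⁴ = 6.36×10⁴ W/m².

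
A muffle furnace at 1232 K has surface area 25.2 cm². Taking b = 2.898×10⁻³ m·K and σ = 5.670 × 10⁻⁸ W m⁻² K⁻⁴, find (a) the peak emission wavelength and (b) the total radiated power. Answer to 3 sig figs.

(a) λ_max = b/T = 2.898×10⁻³/1232 = 2.352×10⁻⁶ m = 2.35×10³ nm.
Area A = 25.2 cm² = 2.52×10⁻³ m².
(b) P = σAT⁴ = 5.670×10⁻⁸×2.52×10⁻³×(1232)⁴ = 329 W.

λ_max ≈ 2.35×10³ nm; P ≈ 329 W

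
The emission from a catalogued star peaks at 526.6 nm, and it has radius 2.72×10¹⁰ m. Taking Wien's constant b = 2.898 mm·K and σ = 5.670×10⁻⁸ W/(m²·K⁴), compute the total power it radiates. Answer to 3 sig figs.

Wien's law: T = b/λ_max = 2.898×10⁻³/5.266×10⁻⁷ = 5503.23 K.
Surface area A = 4πR² = 4π(2.72×10¹⁰ m)² = 9.29710×10²¹ m².
Then P = σAT⁴ = 5.670×10⁻⁸×9.29710×10²¹×(5503.23)⁴ = 4.84×10²⁹ W.

P ≈ 4.84×10²⁹ W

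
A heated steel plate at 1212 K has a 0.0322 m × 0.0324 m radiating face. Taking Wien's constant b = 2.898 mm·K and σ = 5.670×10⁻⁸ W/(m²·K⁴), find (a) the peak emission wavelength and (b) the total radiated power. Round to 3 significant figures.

λ_max ≈ 2.39×10³ nm; P ≈ 128 W

(a) λ_max = b/T = 2.898×10⁻³/1212 = 2.391×10⁻⁶ m = 2.39×10³ nm.
Area A = 0.0322 × 0.0324 = 1.04328×10⁻³ m².
(b) P = σAT⁴ = 5.670×10⁻⁸×1.04328×10⁻³×(1212)⁴ = 128 W.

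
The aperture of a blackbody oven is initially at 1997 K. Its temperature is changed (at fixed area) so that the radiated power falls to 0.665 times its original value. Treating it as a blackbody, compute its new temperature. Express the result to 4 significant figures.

T₂ ≈ 1803 K

P ∝ T⁴, so T₂/T₁ = (P₂/P₁)^(1/4) = (0.665)^(1/4) = 0.903037.
T₂ = 1997 × 0.903037 = 1803 K.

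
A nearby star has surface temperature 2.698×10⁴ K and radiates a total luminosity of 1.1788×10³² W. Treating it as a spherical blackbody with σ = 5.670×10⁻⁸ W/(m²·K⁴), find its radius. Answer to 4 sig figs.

R ≈ 1.767×10¹⁰ m

L = 4πR²σT⁴ ⇒ R = √(L/(4πσT⁴)).
σT⁴ = 3.00435×10¹⁰ W/m², so R = √(1.1788×10³²/(4π×3.00435×10¹⁰)) = 1.767×10¹⁰ m.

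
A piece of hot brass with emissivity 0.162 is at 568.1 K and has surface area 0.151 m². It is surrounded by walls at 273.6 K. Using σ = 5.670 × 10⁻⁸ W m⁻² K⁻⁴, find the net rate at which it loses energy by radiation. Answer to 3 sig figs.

Area A = 0.151 m².
Net radiated power P_net = εσA(T⁴ − T₀⁴) = 0.162×5.670×10⁻⁸×0.151×(568.1⁴ − 273.6⁴).
T⁴ − T₀⁴ = 1.04160×10¹¹ − 5.60356×10⁹ = 9.85564×10¹⁰ K⁴, so P_net = 137 W.

Net loss ≈ 137 W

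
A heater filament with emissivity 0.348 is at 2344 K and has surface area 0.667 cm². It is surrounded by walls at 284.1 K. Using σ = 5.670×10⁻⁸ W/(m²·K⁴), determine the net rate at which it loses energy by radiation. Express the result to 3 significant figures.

Area A = 0.667 cm² = 6.67×10⁻⁵ m².
Net radiated power P_net = εσA(T⁴ − T₀⁴) = 0.348×5.670×10⁻⁸×6.67×10⁻⁵×(2344⁴ − 284.1⁴).
T⁴ − T₀⁴ = 3.01877×10¹³ − 6.51456×10⁹ = 3.01812×10¹³ K⁴, so P_net = 39.7 W.

Net loss ≈ 39.7 W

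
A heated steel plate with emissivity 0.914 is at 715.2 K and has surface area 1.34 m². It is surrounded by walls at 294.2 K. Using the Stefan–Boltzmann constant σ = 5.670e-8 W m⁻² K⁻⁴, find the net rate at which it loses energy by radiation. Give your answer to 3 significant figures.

Area A = 1.34 m².
Net radiated power P_net = εσA(T⁴ − T₀⁴) = 0.914×5.670×10⁻⁸×1.34×(715.2⁴ − 294.2⁴).
T⁴ − T₀⁴ = 2.61644×10¹¹ − 7.49153×10⁹ = 2.54152×10¹¹ K⁴, so P_net = 1.76×10⁴ W.

Net loss ≈ 1.76×10⁴ W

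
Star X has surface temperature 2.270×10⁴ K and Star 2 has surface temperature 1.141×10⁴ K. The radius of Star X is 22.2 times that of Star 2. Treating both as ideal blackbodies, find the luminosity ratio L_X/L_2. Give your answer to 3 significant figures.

L ∝ R²T⁴, so L_X/L_2 = (R_X/R_2)²(T_X/T_2)⁴ = (22.2)² × (2.270×10⁴/1.141×10⁴)⁴ = 492.84 × 15.6661 = 7.72×10³.

L_X/L_2 ≈ 7.72×10³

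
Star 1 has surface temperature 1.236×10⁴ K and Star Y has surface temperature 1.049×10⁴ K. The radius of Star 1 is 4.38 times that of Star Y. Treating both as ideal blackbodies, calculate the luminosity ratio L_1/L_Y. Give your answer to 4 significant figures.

L_1/L_Y ≈ 36.98

L ∝ R²T⁴, so L_1/L_Y = (R_1/R_Y)²(T_1/T_Y)⁴ = (4.38)² × (1.236×10⁴/1.049×10⁴)⁴ = 19.1844 × 1.92740 = 36.98.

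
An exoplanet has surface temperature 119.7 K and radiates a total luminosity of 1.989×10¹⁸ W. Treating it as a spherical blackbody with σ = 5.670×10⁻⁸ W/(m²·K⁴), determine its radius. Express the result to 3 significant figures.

L = 4πR²σT⁴ ⇒ R = √(L/(4πσT⁴)).
σT⁴ = 11.6402 W/m², so R = √(1.989×10¹⁸/(4π×11.6402)) = 1.17×10⁸ m.

R ≈ 1.17×10⁸ m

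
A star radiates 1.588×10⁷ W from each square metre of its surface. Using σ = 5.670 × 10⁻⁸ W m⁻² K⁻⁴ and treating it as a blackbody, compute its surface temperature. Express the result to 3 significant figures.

I = σT⁴, so T = (I/σ)^(1/4) = (1.588×10⁷/(5.670×10⁻⁸))^(1/4) = 4.09×10³ K.

T ≈ 4.09×10³ K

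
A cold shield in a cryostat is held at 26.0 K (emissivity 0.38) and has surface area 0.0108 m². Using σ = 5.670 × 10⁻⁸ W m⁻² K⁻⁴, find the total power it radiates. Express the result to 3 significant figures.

Area A = 0.0108 m².
P = εσAT⁴ = 0.38 × 5.670×10⁻⁸ × 0.0108 × (26.0)⁴ = 1.06×10⁻⁴ W.

P ≈ 1.06×10⁻⁴ W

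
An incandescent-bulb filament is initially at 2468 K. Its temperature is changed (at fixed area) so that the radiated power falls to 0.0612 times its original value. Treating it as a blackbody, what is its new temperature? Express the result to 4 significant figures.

P ∝ T⁴, so T₂/T₁ = (P₂/P₁)^(1/4) = (0.0612)^(1/4) = 0.497379.
T₂ = 2468 × 0.497379 = 1228 K.

T₂ ≈ 1228 K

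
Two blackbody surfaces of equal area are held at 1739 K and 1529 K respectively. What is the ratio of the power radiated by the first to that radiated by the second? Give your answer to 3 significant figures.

P₁/P₂ ≈ 1.67

With equal areas, P₁/P₂ = (T₁/T₂)⁴ = (1739/1529)⁴ = 1.67.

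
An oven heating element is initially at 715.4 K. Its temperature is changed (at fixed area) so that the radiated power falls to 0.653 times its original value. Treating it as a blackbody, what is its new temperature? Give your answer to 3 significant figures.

T₂ ≈ 643 K

P ∝ T⁴, so T₂/T₁ = (P₂/P₁)^(1/4) = (0.653)^(1/4) = 0.898935.
T₂ = 715.4 × 0.898935 = 643 K.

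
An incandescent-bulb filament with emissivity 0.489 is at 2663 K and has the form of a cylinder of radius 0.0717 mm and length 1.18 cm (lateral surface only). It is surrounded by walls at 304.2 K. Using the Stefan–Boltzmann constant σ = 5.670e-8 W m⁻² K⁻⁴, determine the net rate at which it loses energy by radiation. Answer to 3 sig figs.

Lateral area A = 2πrL = 2π×7.17×10⁻⁵×0.0118 = 5.31595×10⁻⁶ m².
Net radiated power P_net = εσA(T⁴ − T₀⁴) = 0.489×5.670×10⁻⁸×5.31595×10⁻⁶×(2663⁴ − 304.2⁴).
T⁴ − T₀⁴ = 5.02904×10¹³ − 8.56321×10⁹ = 5.02818×10¹³ K⁴, so P_net = 7.41 W.

Net loss ≈ 7.41 W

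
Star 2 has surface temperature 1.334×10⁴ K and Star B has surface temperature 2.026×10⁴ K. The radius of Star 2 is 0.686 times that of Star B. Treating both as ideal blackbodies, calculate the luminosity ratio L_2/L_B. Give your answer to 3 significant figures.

L_2/L_B ≈ 0.0885

L ∝ R²T⁴, so L_2/L_B = (R_2/R_B)²(T_2/T_B)⁴ = (0.686)² × (1.334×10⁴/2.026×10⁴)⁴ = 0.470596 × 0.187960 = 0.0885.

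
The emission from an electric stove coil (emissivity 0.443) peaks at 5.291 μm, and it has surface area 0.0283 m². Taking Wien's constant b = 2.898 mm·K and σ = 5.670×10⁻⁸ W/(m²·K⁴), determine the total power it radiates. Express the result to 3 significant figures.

Wien's law: T = b/λ_max = 2.898×10⁻³/5.291×10⁻⁶ = 547.723 K.
Area A = 0.0283 m².
Then P = εσAT⁴ = 0.443×5.670×10⁻⁸×0.0283×(547.723)⁴ = 64.0 W.

P ≈ 64.0 W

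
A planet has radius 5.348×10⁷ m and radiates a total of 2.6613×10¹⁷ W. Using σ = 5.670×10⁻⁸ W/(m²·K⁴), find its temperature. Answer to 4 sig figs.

Surface area A = 4πR² = 4π(5.348×10⁷ m)² = 3.59412×10¹⁶ m².
P = σAT⁴ ⇒ T = (P/(σA))^(1/4) = (2.6613×10¹⁷/(5.670×10⁻⁸×3.59412×10¹⁶))^(1/4) = 106.9 K.

T ≈ 106.9 K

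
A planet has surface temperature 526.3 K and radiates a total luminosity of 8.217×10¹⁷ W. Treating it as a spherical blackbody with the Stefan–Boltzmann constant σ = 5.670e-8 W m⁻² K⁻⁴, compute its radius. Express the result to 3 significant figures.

R ≈ 3.88×10⁶ m

L = 4πR²σT⁴ ⇒ R = √(L/(4πσT⁴)).
σT⁴ = 4350.27 W/m², so R = √(8.217×10¹⁷/(4π×4350.27)) = 3.88×10⁶ m.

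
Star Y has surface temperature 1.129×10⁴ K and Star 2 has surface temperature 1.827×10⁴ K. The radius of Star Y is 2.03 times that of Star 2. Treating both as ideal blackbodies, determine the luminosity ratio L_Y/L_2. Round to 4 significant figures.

L ∝ R²T⁴, so L_Y/L_2 = (R_Y/R_2)²(T_Y/T_2)⁴ = (2.03)² × (1.129×10⁴/1.827×10⁴)⁴ = 4.1209 × 0.145822 = 0.6009.

L_Y/L_2 ≈ 0.6009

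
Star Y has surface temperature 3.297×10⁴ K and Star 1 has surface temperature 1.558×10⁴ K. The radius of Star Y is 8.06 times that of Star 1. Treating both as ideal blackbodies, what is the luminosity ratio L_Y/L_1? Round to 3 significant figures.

L ∝ R²T⁴, so L_Y/L_1 = (R_Y/R_1)²(T_Y/T_1)⁴ = (8.06)² × (3.297×10⁴/1.558×10⁴)⁴ = 64.9636 × 20.0542 = 1.30×10³.

L_Y/L_1 ≈ 1.30×10³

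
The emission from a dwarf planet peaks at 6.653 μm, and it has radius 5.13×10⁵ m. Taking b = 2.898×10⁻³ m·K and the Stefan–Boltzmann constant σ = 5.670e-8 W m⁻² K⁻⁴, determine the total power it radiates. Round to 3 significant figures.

Wien's law: T = b/λ_max = 2.898×10⁻³/6.653×10⁻⁶ = 435.593 K.
Surface area A = 4πR² = 4π(5.13×10⁵ m)² = 3.30708×10¹² m².
Then P = σAT⁴ = 5.670×10⁻⁸×3.30708×10¹²×(435.593)⁴ = 6.75×10¹⁵ W.

P ≈ 6.75×10¹⁵ W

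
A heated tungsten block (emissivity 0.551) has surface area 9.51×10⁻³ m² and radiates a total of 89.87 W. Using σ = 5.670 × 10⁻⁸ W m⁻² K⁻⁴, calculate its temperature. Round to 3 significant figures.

T ≈ 742 K

Area A = 9.51×10⁻³ m².
P = εσAT⁴ ⇒ T = (P/(εσA))^(1/4) = (89.87/(0.551×5.670×10⁻⁸×9.51×10⁻³))^(1/4) = 742 K.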